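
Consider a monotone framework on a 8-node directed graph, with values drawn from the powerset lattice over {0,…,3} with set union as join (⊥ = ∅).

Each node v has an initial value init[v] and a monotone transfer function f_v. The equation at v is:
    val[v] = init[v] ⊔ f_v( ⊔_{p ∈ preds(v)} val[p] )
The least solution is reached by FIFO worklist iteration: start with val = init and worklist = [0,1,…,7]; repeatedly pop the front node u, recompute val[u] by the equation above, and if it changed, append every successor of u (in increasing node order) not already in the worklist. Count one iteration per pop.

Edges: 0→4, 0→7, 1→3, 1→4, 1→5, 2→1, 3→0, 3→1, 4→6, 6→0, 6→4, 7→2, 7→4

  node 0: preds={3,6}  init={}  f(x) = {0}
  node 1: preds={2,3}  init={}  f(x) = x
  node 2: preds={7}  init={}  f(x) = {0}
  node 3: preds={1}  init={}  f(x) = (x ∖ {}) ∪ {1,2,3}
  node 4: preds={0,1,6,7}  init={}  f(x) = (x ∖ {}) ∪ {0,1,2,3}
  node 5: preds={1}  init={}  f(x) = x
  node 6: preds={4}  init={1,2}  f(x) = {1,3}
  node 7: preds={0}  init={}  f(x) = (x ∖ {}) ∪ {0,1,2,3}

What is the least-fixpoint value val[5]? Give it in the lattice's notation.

{0,1,2,3}

Worklist (16 pops):
  #1 pop 0: in={1,2} → {0} (was {}); enqueue []
  #2 pop 1: in={} → {} (no change)
  #3 pop 2: in={} → {0} (was {}); enqueue [1]
  #4 pop 3: in={} → {1,2,3} (was {}); enqueue [0]
  #5 pop 4: in={0,1,2} → {0,1,2,3} (was {}); enqueue []
  #6 pop 5: in={} → {} (no change)
  #7 pop 6: in={0,1,2,3} → {1,2,3} (was {1,2}); enqueue [4]
  #8 pop 7: in={0} → {0,1,2,3} (was {}); enqueue [2]
  #9 pop 1: in={0,1,2,3} → {0,1,2,3} (was {}); enqueue [3,5]
  #10 pop 0: in={1,2,3} → {0} (no change)
  #11 pop 4: in={0,1,2,3} → {0,1,2,3} (no change)
  #12 pop 2: in={0,1,2,3} → {0} (no change)
  #13 pop 3: in={0,1,2,3} → {0,1,2,3} (was {1,2,3}); enqueue [0,1]
  #14 pop 5: in={0,1,2,3} → {0,1,2,3} (was {}); enqueue []
  #15 pop 0: in={0,1,2,3} → {0} (no change)
  #16 pop 1: in={0,1,2,3} → {0,1,2,3} (no change)

Fixpoint:
  val[0] = {0}
  val[1] = {0,1,2,3}
  val[2] = {0}
  val[3] = {0,1,2,3}
  val[4] = {0,1,2,3}
  val[5] = {0,1,2,3}
  val[6] = {1,2,3}
  val[7] = {0,1,2,3}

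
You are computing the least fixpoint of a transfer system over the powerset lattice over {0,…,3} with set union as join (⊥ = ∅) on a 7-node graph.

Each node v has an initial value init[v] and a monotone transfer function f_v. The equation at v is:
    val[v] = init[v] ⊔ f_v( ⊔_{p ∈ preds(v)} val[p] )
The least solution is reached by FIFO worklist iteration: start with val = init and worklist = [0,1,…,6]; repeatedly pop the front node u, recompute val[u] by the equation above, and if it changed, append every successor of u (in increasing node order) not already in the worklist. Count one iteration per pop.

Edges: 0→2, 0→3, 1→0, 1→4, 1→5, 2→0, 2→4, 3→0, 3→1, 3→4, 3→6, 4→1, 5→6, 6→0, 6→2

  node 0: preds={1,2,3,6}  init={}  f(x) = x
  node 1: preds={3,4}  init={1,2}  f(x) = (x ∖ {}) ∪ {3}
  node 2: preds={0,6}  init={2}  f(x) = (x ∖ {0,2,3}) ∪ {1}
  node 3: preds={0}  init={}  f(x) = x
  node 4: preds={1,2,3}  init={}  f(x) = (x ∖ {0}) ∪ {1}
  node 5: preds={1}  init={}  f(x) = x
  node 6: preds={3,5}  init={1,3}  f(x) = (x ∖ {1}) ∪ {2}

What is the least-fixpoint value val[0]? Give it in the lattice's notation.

{1,2,3}

Trace (10 dequeues):
  [1] u=0 | in {1,2,3} | out {1,2,3} | prev {} | push {}
  [2] u=1 | in {} | out {1,2,3} | prev {1,2} | push {0}
  [3] u=2 | in {1,2,3} | out {1,2} | prev {2} | push {}
  [4] u=3 | in {1,2,3} | out {1,2,3} | prev {} | push {1}
  [5] u=4 | in {1,2,3} | out {1,2,3} | prev {} | push {}
  [6] u=5 | in {1,2,3} | out {1,2,3} | prev {} | push {}
  [7] u=6 | in {1,2,3} | out {1,2,3} | prev {1,3} | push {2}
  [8] u=0 | in {1,2,3} | out {1,2,3} | ==
  [9] u=1 | in {1,2,3} | out {1,2,3} | ==
  [10] u=2 | in {1,2,3} | out {1,2} | ==

Converged values:
  [0] {1,2,3}
  [1] {1,2,3}
  [2] {1,2}
  [3] {1,2,3}
  [4] {1,2,3}
  [5] {1,2,3}
  [6] {1,2,3}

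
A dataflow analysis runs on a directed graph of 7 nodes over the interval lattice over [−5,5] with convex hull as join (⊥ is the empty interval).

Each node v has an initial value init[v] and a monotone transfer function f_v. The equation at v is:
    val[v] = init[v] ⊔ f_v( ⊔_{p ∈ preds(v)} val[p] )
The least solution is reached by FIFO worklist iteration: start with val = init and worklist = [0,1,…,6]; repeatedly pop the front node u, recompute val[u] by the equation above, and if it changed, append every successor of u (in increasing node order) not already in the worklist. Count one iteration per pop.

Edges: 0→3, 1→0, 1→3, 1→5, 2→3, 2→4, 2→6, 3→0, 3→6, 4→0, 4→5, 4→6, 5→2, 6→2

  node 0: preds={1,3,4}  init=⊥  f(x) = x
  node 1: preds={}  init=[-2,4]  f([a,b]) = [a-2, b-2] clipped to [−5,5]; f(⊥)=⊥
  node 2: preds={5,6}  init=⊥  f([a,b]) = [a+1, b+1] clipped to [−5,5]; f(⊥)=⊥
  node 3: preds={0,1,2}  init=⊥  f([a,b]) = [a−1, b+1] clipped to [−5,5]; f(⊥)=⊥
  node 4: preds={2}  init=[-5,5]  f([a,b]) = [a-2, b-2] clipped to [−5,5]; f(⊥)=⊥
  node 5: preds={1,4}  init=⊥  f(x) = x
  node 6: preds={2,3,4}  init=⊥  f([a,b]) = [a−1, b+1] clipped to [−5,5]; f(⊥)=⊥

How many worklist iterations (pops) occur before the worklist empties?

Worklist (12 pops):
  #1 pop 0: in=[-5,5] → [-5,5] (was ⊥); enqueue []
  #2 pop 1: in=⊥ → [-2,4] (no change)
  #3 pop 2: in=⊥ → ⊥ (no change)
  #4 pop 3: in=[-5,5] → [-5,5] (was ⊥); enqueue [0]
  #5 pop 4: in=⊥ → [-5,5] (no change)
  #6 pop 5: in=[-5,5] → [-5,5] (was ⊥); enqueue [2]
  #7 pop 6: in=[-5,5] → [-5,5] (was ⊥); enqueue []
  #8 pop 0: in=[-5,5] → [-5,5] (no change)
  #9 pop 2: in=[-5,5] → [-4,5] (was ⊥); enqueue [3,4,6]
  #10 pop 3: in=[-5,5] → [-5,5] (no change)
  #11 pop 4: in=[-4,5] → [-5,5] (no change)
  #12 pop 6: in=[-5,5] → [-5,5] (no change)

Fixpoint:
  val[0] = [-5,5]
  val[1] = [-2,4]
  val[2] = [-4,5]
  val[3] = [-5,5]
  val[4] = [-5,5]
  val[5] = [-5,5]
  val[6] = [-5,5]

12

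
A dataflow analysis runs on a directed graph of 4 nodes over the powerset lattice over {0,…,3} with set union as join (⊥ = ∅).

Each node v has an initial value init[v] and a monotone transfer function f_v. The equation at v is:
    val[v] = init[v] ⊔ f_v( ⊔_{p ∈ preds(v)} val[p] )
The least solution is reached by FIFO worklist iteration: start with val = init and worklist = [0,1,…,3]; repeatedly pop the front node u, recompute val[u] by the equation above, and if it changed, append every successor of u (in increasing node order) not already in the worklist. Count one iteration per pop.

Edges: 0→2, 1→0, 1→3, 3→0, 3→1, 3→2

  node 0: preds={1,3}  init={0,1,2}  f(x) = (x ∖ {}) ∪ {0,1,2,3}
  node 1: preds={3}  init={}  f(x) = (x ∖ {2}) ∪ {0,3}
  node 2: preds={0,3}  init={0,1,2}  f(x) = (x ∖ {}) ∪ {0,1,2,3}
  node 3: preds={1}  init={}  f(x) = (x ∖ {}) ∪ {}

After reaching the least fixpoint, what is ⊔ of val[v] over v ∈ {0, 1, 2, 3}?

{0,1,2,3}

Trace (7 dequeues):
  [1] u=0 | in {} | out {0,1,2,3} | prev {0,1,2} | push {}
  [2] u=1 | in {} | out {0,3} | prev {} | push {0}
  [3] u=2 | in {0,1,2,3} | out {0,1,2,3} | prev {0,1,2} | push {}
  [4] u=3 | in {0,3} | out {0,3} | prev {} | push {1,2}
  [5] u=0 | in {0,3} | out {0,1,2,3} | ==
  [6] u=1 | in {0,3} | out {0,3} | ==
  [7] u=2 | in {0,1,2,3} | out {0,1,2,3} | ==

Converged values:
  [0] {0,1,2,3}
  [1] {0,3}
  [2] {0,1,2,3}
  [3] {0,3}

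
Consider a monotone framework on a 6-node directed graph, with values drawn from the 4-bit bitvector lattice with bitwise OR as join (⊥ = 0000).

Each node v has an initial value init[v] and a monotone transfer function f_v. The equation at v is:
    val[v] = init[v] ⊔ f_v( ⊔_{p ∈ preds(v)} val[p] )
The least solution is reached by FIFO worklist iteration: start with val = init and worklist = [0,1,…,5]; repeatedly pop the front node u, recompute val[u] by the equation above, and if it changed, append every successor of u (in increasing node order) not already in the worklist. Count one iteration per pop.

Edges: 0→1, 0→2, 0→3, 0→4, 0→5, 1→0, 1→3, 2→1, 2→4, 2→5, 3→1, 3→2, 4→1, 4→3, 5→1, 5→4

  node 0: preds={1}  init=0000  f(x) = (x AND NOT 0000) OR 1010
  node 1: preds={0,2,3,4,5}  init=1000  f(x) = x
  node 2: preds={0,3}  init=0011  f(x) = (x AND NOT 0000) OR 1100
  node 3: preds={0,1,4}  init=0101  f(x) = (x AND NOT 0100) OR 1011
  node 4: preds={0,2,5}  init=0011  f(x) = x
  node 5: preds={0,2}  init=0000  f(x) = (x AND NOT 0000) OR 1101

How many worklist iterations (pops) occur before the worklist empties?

Trace (12 dequeues):
  [1] u=0 | in 1000 | out 1010 | prev 0000 | push {}
  [2] u=1 | in 1111 | out 1111 | prev 1000 | push {0}
  [3] u=2 | in 1111 | out 1111 | prev 0011 | push {1}
  [4] u=3 | in 1111 | out 1111 | prev 0101 | push {2}
  [5] u=4 | in 1111 | out 1111 | prev 0011 | push {3}
  [6] u=5 | in 1111 | out 1111 | prev 0000 | push {4}
  [7] u=0 | in 1111 | out 1111 | prev 1010 | push {5}
  [8] u=1 | in 1111 | out 1111 | ==
  [9] u=2 | in 1111 | out 1111 | ==
  [10] u=3 | in 1111 | out 1111 | ==
  [11] u=4 | in 1111 | out 1111 | ==
  [12] u=5 | in 1111 | out 1111 | ==

Converged values:
  [0] 1111
  [1] 1111
  [2] 1111
  [3] 1111
  [4] 1111
  [5] 1111

12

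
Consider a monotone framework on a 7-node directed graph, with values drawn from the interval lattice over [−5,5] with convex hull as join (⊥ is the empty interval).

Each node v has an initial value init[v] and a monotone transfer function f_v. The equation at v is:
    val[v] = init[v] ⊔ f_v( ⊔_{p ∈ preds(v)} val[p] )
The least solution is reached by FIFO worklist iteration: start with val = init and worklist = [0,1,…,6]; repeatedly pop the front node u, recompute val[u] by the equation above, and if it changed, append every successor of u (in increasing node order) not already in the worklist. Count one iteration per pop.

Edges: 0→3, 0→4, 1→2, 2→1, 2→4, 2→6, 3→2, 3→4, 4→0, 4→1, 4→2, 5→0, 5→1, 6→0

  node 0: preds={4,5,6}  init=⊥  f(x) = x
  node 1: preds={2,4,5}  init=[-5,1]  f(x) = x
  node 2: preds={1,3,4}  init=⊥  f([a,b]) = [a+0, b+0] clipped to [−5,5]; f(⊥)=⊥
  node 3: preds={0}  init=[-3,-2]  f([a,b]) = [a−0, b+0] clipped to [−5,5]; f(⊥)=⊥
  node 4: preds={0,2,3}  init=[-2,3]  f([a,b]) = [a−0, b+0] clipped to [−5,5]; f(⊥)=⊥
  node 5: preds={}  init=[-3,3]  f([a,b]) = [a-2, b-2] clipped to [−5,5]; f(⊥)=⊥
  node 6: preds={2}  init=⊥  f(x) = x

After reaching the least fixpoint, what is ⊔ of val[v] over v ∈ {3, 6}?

[-5,3]

Worklist (13 pops):
  #1 pop 0: in=[-3,3] → [-3,3] (was ⊥); enqueue []
  #2 pop 1: in=[-3,3] → [-5,3] (was [-5,1]); enqueue []
  #3 pop 2: in=[-5,3] → [-5,3] (was ⊥); enqueue [1]
  #4 pop 3: in=[-3,3] → [-3,3] (was [-3,-2]); enqueue [2]
  #5 pop 4: in=[-5,3] → [-5,3] (was [-2,3]); enqueue [0]
  #6 pop 5: in=⊥ → [-3,3] (no change)
  #7 pop 6: in=[-5,3] → [-5,3] (was ⊥); enqueue []
  #8 pop 1: in=[-5,3] → [-5,3] (no change)
  #9 pop 2: in=[-5,3] → [-5,3] (no change)
  #10 pop 0: in=[-5,3] → [-5,3] (was [-3,3]); enqueue [3,4]
  #11 pop 3: in=[-5,3] → [-5,3] (was [-3,3]); enqueue [2]
  #12 pop 4: in=[-5,3] → [-5,3] (no change)
  #13 pop 2: in=[-5,3] → [-5,3] (no change)

Fixpoint:
  val[0] = [-5,3]
  val[1] = [-5,3]
  val[2] = [-5,3]
  val[3] = [-5,3]
  val[4] = [-5,3]
  val[5] = [-3,3]
  val[6] = [-5,3]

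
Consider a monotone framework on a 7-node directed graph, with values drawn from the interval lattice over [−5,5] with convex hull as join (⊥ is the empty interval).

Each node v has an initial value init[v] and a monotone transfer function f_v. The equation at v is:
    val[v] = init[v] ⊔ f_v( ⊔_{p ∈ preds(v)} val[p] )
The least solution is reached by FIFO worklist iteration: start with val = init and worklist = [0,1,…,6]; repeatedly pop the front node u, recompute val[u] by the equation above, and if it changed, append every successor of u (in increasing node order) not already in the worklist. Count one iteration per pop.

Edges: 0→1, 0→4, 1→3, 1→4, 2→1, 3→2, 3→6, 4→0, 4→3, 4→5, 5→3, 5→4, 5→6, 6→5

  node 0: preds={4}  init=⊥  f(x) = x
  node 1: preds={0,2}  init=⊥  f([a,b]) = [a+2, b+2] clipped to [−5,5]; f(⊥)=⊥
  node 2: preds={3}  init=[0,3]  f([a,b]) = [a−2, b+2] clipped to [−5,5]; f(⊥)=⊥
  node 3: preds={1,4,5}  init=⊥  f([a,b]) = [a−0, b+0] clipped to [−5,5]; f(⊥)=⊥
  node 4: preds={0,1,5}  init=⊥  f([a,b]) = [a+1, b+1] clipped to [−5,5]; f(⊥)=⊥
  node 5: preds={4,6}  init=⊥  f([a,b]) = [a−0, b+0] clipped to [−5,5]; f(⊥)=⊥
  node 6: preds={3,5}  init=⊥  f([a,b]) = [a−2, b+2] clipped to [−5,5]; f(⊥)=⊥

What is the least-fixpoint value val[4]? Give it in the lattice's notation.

Iteration log — 43 steps:
  step 1. node 0  ⊔preds=⊥  new=⊥  stable
  step 2. node 1  ⊔preds=[0,3]  new=[2,5]  old=⊥  +wl: 
  step 3. node 2  ⊔preds=⊥  new=[0,3]  stable
  step 4. node 3  ⊔preds=[2,5]  new=[2,5]  old=⊥  +wl: 2
  step 5. node 4  ⊔preds=[2,5]  new=[3,5]  old=⊥  +wl: 0,3
  step 6. node 5  ⊔preds=[3,5]  new=[3,5]  old=⊥  +wl: 4
  step 7. node 6  ⊔preds=[2,5]  new=[0,5]  old=⊥  +wl: 5
  step 8. node 2  ⊔preds=[2,5]  new=[0,5]  old=[0,3]  +wl: 1
  step 9. node 0  ⊔preds=[3,5]  new=[3,5]  old=⊥  +wl: 
  step 10. node 3  ⊔preds=[2,5]  new=[2,5]  stable
  step 11. node 4  ⊔preds=[2,5]  new=[3,5]  stable
  step 12. node 5  ⊔preds=[0,5]  new=[0,5]  old=[3,5]  +wl: 3,4,6
  step 13. node 1  ⊔preds=[0,5]  new=[2,5]  stable
  step 14. node 3  ⊔preds=[0,5]  new=[0,5]  old=[2,5]  +wl: 2
  step 15. node 4  ⊔preds=[0,5]  new=[1,5]  old=[3,5]  +wl: 0,3,5
  step 16. node 6  ⊔preds=[0,5]  new=[-2,5]  old=[0,5]  +wl: 
  step 17. node 2  ⊔preds=[0,5]  new=[-2,5]  old=[0,5]  +wl: 1
  step 18. node 0  ⊔preds=[1,5]  new=[1,5]  old=[3,5]  +wl: 4
  step 19. node 3  ⊔preds=[0,5]  new=[0,5]  stable
  step 20. node 5  ⊔preds=[-2,5]  new=[-2,5]  old=[0,5]  +wl: 3,6
  step 21. node 1  ⊔preds=[-2,5]  new=[0,5]  old=[2,5]  +wl: 
  step 22. node 4  ⊔preds=[-2,5]  new=[-1,5]  old=[1,5]  +wl: 0,5
  step 23. node 3  ⊔preds=[-2,5]  new=[-2,5]  old=[0,5]  +wl: 2
  step 24. node 6  ⊔preds=[-2,5]  new=[-4,5]  old=[-2,5]  +wl: 
  step 25. node 0  ⊔preds=[-1,5]  new=[-1,5]  old=[1,5]  +wl: 1,4
  step 26. node 5  ⊔preds=[-4,5]  new=[-4,5]  old=[-2,5]  +wl: 3,6
  step 27. node 2  ⊔preds=[-2,5]  new=[-4,5]  old=[-2,5]  +wl: 
  step 28. node 1  ⊔preds=[-4,5]  new=[-2,5]  old=[0,5]  +wl: 
  step 29. node 4  ⊔preds=[-4,5]  new=[-3,5]  old=[-1,5]  +wl: 0,5
  step 30. node 3  ⊔preds=[-4,5]  new=[-4,5]  old=[-2,5]  +wl: 2
  step 31. node 6  ⊔preds=[-4,5]  new=[-5,5]  old=[-4,5]  +wl: 
  step 32. node 0  ⊔preds=[-3,5]  new=[-3,5]  old=[-1,5]  +wl: 1,4
  step 33. node 5  ⊔preds=[-5,5]  new=[-5,5]  old=[-4,5]  +wl: 3,6
  step 34. node 2  ⊔preds=[-4,5]  new=[-5,5]  old=[-4,5]  +wl: 
  step 35. node 1  ⊔preds=[-5,5]  new=[-3,5]  old=[-2,5]  +wl: 
  step 36. node 4  ⊔preds=[-5,5]  new=[-4,5]  old=[-3,5]  +wl: 0,5
  step 37. node 3  ⊔preds=[-5,5]  new=[-5,5]  old=[-4,5]  +wl: 2
  step 38. node 6  ⊔preds=[-5,5]  new=[-5,5]  stable
  step 39. node 0  ⊔preds=[-4,5]  new=[-4,5]  old=[-3,5]  +wl: 1,4
  step 40. node 5  ⊔preds=[-5,5]  new=[-5,5]  stable
  step 41. node 2  ⊔preds=[-5,5]  new=[-5,5]  stable
  step 42. node 1  ⊔preds=[-5,5]  new=[-3,5]  stable
  step 43. node 4  ⊔preds=[-5,5]  new=[-4,5]  stable

Least fixpoint reached:
  node 0: [-4,5]
  node 1: [-3,5]
  node 2: [-5,5]
  node 3: [-5,5]
  node 4: [-4,5]
  node 5: [-5,5]
  node 6: [-5,5]

[-4,5]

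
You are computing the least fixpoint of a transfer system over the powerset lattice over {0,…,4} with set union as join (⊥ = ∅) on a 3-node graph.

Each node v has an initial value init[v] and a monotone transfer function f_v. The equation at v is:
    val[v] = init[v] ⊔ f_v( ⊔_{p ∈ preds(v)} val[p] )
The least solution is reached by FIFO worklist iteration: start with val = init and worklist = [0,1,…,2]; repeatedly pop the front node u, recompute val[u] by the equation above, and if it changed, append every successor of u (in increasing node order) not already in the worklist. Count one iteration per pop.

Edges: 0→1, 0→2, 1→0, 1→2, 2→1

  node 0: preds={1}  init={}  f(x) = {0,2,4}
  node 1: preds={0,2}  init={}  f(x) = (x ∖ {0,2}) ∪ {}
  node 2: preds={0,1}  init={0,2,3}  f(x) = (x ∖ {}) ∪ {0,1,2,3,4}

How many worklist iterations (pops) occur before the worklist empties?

7

Worklist (7 pops):
  #1 pop 0: in={} → {0,2,4} (was {}); enqueue []
  #2 pop 1: in={0,2,3,4} → {3,4} (was {}); enqueue [0]
  #3 pop 2: in={0,2,3,4} → {0,1,2,3,4} (was {0,2,3}); enqueue [1]
  #4 pop 0: in={3,4} → {0,2,4} (no change)
  #5 pop 1: in={0,1,2,3,4} → {1,3,4} (was {3,4}); enqueue [0,2]
  #6 pop 0: in={1,3,4} → {0,2,4} (no change)
  #7 pop 2: in={0,1,2,3,4} → {0,1,2,3,4} (no change)

Fixpoint:
  val[0] = {0,2,4}
  val[1] = {1,3,4}
  val[2] = {0,1,2,3,4}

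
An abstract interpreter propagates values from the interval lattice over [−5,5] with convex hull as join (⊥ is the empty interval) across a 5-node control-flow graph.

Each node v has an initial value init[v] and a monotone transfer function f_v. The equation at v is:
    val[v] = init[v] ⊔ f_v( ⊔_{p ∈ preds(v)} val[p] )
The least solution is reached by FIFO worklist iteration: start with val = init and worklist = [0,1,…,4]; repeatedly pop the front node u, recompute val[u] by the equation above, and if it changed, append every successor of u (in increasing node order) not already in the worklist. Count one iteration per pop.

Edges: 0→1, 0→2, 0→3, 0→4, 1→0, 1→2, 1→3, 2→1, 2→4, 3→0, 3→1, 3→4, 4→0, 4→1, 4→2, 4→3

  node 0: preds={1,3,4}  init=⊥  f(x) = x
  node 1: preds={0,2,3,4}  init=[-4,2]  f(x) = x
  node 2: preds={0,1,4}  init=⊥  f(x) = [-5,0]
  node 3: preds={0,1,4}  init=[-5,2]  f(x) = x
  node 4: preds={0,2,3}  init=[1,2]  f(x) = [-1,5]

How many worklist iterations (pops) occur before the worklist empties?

12

Trace (12 dequeues):
  [1] u=0 | in [-5,2] | out [-5,2] | prev ⊥ | push {}
  [2] u=1 | in [-5,2] | out [-5,2] | prev [-4,2] | push {0}
  [3] u=2 | in [-5,2] | out [-5,0] | prev ⊥ | push {1}
  [4] u=3 | in [-5,2] | out [-5,2] | ==
  [5] u=4 | in [-5,2] | out [-1,5] | prev [1,2] | push {2,3}
  [6] u=0 | in [-5,5] | out [-5,5] | prev [-5,2] | push {4}
  [7] u=1 | in [-5,5] | out [-5,5] | prev [-5,2] | push {0}
  [8] u=2 | in [-5,5] | out [-5,0] | ==
  [9] u=3 | in [-5,5] | out [-5,5] | prev [-5,2] | push {1}
  [10] u=4 | in [-5,5] | out [-1,5] | ==
  [11] u=0 | in [-5,5] | out [-5,5] | ==
  [12] u=1 | in [-5,5] | out [-5,5] | ==

Converged values:
  [0] [-5,5]
  [1] [-5,5]
  [2] [-5,0]
  [3] [-5,5]
  [4] [-1,5]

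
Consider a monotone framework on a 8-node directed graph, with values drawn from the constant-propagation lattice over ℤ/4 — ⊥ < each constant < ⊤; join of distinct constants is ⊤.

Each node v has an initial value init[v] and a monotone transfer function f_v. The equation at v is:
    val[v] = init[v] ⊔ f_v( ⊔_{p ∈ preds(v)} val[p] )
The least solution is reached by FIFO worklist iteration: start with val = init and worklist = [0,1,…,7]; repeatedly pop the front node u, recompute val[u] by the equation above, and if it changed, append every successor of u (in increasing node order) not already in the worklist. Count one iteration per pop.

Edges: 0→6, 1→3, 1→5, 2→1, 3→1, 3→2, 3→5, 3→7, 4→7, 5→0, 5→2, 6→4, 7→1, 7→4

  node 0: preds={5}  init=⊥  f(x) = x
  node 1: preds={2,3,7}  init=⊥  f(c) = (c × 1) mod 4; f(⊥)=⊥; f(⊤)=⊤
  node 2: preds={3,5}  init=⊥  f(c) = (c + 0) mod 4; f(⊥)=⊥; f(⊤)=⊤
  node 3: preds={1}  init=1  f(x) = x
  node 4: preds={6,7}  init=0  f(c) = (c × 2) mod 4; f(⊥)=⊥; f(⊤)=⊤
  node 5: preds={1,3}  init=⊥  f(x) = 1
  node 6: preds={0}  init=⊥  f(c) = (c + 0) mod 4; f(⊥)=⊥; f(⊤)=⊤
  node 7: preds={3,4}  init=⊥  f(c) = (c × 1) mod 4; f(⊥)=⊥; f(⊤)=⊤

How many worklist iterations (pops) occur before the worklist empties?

20

Trace (20 dequeues):
  [1] u=0 | in ⊥ | out ⊥ | ==
  [2] u=1 | in 1 | out 1 | prev ⊥ | push {}
  [3] u=2 | in 1 | out 1 | prev ⊥ | push {1}
  [4] u=3 | in 1 | out 1 | ==
  [5] u=4 | in ⊥ | out 0 | ==
  [6] u=5 | in 1 | out 1 | prev ⊥ | push {0,2}
  [7] u=6 | in ⊥ | out ⊥ | ==
  [8] u=7 | in ⊤ | out ⊤ | prev ⊥ | push {4}
  [9] u=1 | in ⊤ | out ⊤ | prev 1 | push {3,5}
  [10] u=0 | in 1 | out 1 | prev ⊥ | push {6}
  [11] u=2 | in 1 | out 1 | ==
  [12] u=4 | in ⊤ | out ⊤ | prev 0 | push {7}
  [13] u=3 | in ⊤ | out ⊤ | prev 1 | push {1,2}
  [14] u=5 | in ⊤ | out 1 | ==
  [15] u=6 | in 1 | out 1 | prev ⊥ | push {4}
  [16] u=7 | in ⊤ | out ⊤ | ==
  [17] u=1 | in ⊤ | out ⊤ | ==
  [18] u=2 | in ⊤ | out ⊤ | prev 1 | push {1}
  [19] u=4 | in ⊤ | out ⊤ | ==
  [20] u=1 | in ⊤ | out ⊤ | ==

Converged values:
  [0] 1
  [1] ⊤
  [2] ⊤
  [3] ⊤
  [4] ⊤
  [5] 1
  [6] 1
  [7] ⊤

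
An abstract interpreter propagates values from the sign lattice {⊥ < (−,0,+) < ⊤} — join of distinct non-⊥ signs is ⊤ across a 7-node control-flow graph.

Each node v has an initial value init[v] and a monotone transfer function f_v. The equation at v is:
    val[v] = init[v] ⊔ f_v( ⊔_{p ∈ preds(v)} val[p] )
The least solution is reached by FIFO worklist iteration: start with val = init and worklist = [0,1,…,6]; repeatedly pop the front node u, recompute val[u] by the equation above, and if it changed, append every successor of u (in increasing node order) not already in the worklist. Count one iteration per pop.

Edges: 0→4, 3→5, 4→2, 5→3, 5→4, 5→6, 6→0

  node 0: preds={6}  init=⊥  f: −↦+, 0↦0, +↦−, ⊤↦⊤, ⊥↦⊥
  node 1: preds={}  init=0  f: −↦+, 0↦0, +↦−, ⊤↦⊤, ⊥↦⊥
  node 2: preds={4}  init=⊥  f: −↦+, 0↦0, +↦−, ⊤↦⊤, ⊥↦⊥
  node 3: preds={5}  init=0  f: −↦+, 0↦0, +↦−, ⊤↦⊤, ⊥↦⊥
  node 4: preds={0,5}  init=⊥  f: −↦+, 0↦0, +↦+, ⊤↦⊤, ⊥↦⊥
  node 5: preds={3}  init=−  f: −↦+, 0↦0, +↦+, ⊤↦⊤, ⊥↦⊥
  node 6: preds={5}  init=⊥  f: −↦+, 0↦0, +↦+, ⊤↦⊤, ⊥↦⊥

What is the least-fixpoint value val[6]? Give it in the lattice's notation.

⊤

Worklist (13 pops):
  #1 pop 0: in=⊥ → ⊥ (no change)
  #2 pop 1: in=⊥ → 0 (no change)
  #3 pop 2: in=⊥ → ⊥ (no change)
  #4 pop 3: in=− → ⊤ (was 0); enqueue []
  #5 pop 4: in=− → + (was ⊥); enqueue [2]
  #6 pop 5: in=⊤ → ⊤ (was −); enqueue [3,4]
  #7 pop 6: in=⊤ → ⊤ (was ⊥); enqueue [0]
  #8 pop 2: in=+ → − (was ⊥); enqueue []
  #9 pop 3: in=⊤ → ⊤ (no change)
  #10 pop 4: in=⊤ → ⊤ (was +); enqueue [2]
  #11 pop 0: in=⊤ → ⊤ (was ⊥); enqueue [4]
  #12 pop 2: in=⊤ → ⊤ (was −); enqueue []
  #13 pop 4: in=⊤ → ⊤ (no change)

Fixpoint:
  val[0] = ⊤
  val[1] = 0
  val[2] = ⊤
  val[3] = ⊤
  val[4] = ⊤
  val[5] = ⊤
  val[6] = ⊤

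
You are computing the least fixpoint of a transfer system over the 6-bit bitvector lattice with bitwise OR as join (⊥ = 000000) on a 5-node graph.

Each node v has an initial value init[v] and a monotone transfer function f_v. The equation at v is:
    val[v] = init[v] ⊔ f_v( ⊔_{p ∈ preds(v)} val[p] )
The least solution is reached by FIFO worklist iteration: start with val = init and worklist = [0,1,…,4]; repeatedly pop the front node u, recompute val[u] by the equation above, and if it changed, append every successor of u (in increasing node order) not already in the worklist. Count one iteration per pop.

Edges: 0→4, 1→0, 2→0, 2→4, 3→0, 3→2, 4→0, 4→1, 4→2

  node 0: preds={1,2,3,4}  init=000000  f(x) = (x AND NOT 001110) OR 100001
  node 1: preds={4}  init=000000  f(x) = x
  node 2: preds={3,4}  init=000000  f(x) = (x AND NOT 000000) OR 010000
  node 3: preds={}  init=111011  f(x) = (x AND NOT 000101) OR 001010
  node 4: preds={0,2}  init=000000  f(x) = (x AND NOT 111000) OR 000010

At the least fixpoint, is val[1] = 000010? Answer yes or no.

Iteration log — 9 steps:
  step 1. node 0  ⊔preds=111011  new=110001  old=000000  +wl: 
  step 2. node 1  ⊔preds=000000  new=000000  stable
  step 3. node 2  ⊔preds=111011  new=111011  old=000000  +wl: 0
  step 4. node 3  ⊔preds=000000  new=111011  stable
  step 5. node 4  ⊔preds=111011  new=000011  old=000000  +wl: 1,2
  step 6. node 0  ⊔preds=111011  new=110001  stable
  step 7. node 1  ⊔preds=000011  new=000011  old=000000  +wl: 0
  step 8. node 2  ⊔preds=111011  new=111011  stable
  step 9. node 0  ⊔preds=111011  new=110001  stable

Least fixpoint reached:
  node 0: 110001
  node 1: 000011
  node 2: 111011
  node 3: 111011
  node 4: 000011

no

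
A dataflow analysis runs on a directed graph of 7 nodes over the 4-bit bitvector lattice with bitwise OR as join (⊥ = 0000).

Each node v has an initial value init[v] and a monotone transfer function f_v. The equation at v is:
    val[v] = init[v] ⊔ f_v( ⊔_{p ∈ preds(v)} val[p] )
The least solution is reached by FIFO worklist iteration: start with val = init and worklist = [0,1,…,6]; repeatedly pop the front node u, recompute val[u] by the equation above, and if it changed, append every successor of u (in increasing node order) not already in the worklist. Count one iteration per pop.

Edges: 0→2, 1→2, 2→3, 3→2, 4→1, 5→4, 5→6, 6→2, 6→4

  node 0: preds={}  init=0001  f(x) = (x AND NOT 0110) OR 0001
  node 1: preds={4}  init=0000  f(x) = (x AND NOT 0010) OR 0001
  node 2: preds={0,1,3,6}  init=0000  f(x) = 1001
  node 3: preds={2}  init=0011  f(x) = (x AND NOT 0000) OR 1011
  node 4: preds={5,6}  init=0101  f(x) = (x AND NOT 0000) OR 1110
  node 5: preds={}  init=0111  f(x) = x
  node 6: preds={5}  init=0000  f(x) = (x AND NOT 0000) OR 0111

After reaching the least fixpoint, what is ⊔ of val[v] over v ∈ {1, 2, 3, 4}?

1111

Worklist (11 pops):
  #1 pop 0: in=0000 → 0001 (no change)
  #2 pop 1: in=0101 → 0101 (was 0000); enqueue []
  #3 pop 2: in=0111 → 1001 (was 0000); enqueue []
  #4 pop 3: in=1001 → 1011 (was 0011); enqueue [2]
  #5 pop 4: in=0111 → 1111 (was 0101); enqueue [1]
  #6 pop 5: in=0000 → 0111 (no change)
  #7 pop 6: in=0111 → 0111 (was 0000); enqueue [4]
  #8 pop 2: in=1111 → 1001 (no change)
  #9 pop 1: in=1111 → 1101 (was 0101); enqueue [2]
  #10 pop 4: in=0111 → 1111 (no change)
  #11 pop 2: in=1111 → 1001 (no change)

Fixpoint:
  val[0] = 0001
  val[1] = 1101
  val[2] = 1001
  val[3] = 1011
  val[4] = 1111
  val[5] = 0111
  val[6] = 0111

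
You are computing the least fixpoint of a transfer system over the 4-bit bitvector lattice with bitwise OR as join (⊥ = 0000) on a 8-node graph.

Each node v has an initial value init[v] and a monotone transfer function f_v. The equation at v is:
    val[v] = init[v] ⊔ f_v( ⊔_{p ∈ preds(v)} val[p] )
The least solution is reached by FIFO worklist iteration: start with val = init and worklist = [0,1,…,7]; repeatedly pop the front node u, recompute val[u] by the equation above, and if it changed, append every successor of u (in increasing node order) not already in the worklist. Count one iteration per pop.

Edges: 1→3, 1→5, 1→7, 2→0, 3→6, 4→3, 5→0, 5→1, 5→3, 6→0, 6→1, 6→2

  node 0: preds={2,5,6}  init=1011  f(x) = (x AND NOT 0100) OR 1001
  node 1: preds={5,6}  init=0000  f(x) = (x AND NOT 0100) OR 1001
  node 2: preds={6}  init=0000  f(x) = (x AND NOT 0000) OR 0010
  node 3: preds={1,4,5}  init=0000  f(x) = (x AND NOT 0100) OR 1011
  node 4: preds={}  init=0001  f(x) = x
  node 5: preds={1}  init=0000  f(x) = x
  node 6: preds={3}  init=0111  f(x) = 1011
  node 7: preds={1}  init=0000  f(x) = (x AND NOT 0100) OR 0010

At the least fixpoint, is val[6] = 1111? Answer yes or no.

Trace (13 dequeues):
  [1] u=0 | in 0111 | out 1011 | ==
  [2] u=1 | in 0111 | out 1011 | prev 0000 | push {}
  [3] u=2 | in 0111 | out 0111 | prev 0000 | push {0}
  [4] u=3 | in 1011 | out 1011 | prev 0000 | push {}
  [5] u=4 | in 0000 | out 0001 | ==
  [6] u=5 | in 1011 | out 1011 | prev 0000 | push {1,3}
  [7] u=6 | in 1011 | out 1111 | prev 0111 | push {2}
  [8] u=7 | in 1011 | out 1011 | prev 0000 | push {}
  [9] u=0 | in 1111 | out 1011 | ==
  [10] u=1 | in 1111 | out 1011 | ==
  [11] u=3 | in 1011 | out 1011 | ==
  [12] u=2 | in 1111 | out 1111 | prev 0111 | push {0}
  [13] u=0 | in 1111 | out 1011 | ==

Converged values:
  [0] 1011
  [1] 1011
  [2] 1111
  [3] 1011
  [4] 0001
  [5] 1011
  [6] 1111
  [7] 1011

yes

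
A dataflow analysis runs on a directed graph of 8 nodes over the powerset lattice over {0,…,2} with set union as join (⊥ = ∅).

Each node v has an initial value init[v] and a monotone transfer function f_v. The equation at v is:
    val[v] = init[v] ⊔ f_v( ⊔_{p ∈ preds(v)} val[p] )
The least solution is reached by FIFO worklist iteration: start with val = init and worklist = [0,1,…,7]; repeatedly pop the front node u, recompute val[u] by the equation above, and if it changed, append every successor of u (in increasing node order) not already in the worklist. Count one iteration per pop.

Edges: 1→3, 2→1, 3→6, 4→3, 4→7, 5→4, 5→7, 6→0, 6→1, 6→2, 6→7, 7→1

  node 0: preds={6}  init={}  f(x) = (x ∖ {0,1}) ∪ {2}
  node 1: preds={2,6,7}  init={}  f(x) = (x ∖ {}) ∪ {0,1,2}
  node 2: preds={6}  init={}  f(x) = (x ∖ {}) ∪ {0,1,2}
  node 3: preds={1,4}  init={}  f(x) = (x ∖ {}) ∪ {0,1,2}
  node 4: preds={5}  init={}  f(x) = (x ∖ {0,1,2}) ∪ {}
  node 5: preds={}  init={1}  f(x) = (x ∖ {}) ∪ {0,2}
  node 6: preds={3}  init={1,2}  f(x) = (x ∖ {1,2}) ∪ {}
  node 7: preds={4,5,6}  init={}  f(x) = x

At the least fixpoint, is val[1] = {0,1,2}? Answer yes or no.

yes

Worklist (12 pops):
  #1 pop 0: in={1,2} → {2} (was {}); enqueue []
  #2 pop 1: in={1,2} → {0,1,2} (was {}); enqueue []
  #3 pop 2: in={1,2} → {0,1,2} (was {}); enqueue [1]
  #4 pop 3: in={0,1,2} → {0,1,2} (was {}); enqueue []
  #5 pop 4: in={1} → {} (no change)
  #6 pop 5: in={} → {0,1,2} (was {1}); enqueue [4]
  #7 pop 6: in={0,1,2} → {0,1,2} (was {1,2}); enqueue [0,2]
  #8 pop 7: in={0,1,2} → {0,1,2} (was {}); enqueue []
  #9 pop 1: in={0,1,2} → {0,1,2} (no change)
  #10 pop 4: in={0,1,2} → {} (no change)
  #11 pop 0: in={0,1,2} → {2} (no change)
  #12 pop 2: in={0,1,2} → {0,1,2} (no change)

Fixpoint:
  val[0] = {2}
  val[1] = {0,1,2}
  val[2] = {0,1,2}
  val[3] = {0,1,2}
  val[4] = {}
  val[5] = {0,1,2}
  val[6] = {0,1,2}
  val[7] = {0,1,2}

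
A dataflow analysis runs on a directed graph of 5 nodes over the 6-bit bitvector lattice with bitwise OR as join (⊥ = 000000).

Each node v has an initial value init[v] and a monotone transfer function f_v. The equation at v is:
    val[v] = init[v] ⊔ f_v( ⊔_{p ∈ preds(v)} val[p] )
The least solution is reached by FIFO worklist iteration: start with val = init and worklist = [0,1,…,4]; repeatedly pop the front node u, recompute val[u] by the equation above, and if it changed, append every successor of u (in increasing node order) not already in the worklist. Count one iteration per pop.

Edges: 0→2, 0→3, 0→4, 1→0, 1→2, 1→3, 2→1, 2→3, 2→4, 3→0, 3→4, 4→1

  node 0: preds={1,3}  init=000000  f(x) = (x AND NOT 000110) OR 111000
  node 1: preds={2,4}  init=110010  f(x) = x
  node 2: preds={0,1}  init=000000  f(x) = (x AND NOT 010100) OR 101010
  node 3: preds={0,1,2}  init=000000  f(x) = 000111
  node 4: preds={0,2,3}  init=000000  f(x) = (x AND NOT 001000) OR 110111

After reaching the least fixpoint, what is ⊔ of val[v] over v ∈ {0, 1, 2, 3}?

Trace (11 dequeues):
  [1] u=0 | in 110010 | out 111000 | prev 000000 | push {}
  [2] u=1 | in 000000 | out 110010 | ==
  [3] u=2 | in 111010 | out 101010 | prev 000000 | push {1}
  [4] u=3 | in 111010 | out 000111 | prev 000000 | push {0}
  [5] u=4 | in 111111 | out 110111 | prev 000000 | push {}
  [6] u=1 | in 111111 | out 111111 | prev 110010 | push {2,3}
  [7] u=0 | in 111111 | out 111001 | prev 111000 | push {4}
  [8] u=2 | in 111111 | out 101011 | prev 101010 | push {1}
  [9] u=3 | in 111111 | out 000111 | ==
  [10] u=4 | in 111111 | out 110111 | ==
  [11] u=1 | in 111111 | out 111111 | ==

Converged values:
  [0] 111001
  [1] 111111
  [2] 101011
  [3] 000111
  [4] 110111

111111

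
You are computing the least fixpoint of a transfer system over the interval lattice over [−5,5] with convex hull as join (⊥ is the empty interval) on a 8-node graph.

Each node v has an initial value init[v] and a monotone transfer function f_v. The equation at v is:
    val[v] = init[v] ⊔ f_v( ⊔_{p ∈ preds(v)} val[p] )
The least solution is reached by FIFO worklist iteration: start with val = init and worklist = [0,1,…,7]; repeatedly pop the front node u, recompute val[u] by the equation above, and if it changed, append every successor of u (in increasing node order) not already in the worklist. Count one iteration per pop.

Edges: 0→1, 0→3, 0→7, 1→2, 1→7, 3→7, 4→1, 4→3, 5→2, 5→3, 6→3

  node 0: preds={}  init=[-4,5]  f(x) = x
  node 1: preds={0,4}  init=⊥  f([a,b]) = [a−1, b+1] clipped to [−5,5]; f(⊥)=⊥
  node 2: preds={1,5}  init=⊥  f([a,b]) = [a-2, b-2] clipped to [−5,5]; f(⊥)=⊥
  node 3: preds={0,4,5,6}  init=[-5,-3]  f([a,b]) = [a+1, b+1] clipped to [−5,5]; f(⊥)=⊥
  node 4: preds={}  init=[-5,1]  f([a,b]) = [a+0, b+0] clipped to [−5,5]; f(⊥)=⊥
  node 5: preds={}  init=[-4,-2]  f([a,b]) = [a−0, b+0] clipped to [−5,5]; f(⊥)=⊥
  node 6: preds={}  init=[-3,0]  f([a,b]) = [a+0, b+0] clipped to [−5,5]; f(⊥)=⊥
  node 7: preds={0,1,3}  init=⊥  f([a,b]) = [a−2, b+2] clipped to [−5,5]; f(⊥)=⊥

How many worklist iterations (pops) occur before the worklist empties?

Worklist (8 pops):
  #1 pop 0: in=⊥ → [-4,5] (no change)
  #2 pop 1: in=[-5,5] → [-5,5] (was ⊥); enqueue []
  #3 pop 2: in=[-5,5] → [-5,3] (was ⊥); enqueue []
  #4 pop 3: in=[-5,5] → [-5,5] (was [-5,-3]); enqueue []
  #5 pop 4: in=⊥ → [-5,1] (no change)
  #6 pop 5: in=⊥ → [-4,-2] (no change)
  #7 pop 6: in=⊥ → [-3,0] (no change)
  #8 pop 7: in=[-5,5] → [-5,5] (was ⊥); enqueue []

Fixpoint:
  val[0] = [-4,5]
  val[1] = [-5,5]
  val[2] = [-5,3]
  val[3] = [-5,5]
  val[4] = [-5,1]
  val[5] = [-4,-2]
  val[6] = [-3,0]
  val[7] = [-5,5]

8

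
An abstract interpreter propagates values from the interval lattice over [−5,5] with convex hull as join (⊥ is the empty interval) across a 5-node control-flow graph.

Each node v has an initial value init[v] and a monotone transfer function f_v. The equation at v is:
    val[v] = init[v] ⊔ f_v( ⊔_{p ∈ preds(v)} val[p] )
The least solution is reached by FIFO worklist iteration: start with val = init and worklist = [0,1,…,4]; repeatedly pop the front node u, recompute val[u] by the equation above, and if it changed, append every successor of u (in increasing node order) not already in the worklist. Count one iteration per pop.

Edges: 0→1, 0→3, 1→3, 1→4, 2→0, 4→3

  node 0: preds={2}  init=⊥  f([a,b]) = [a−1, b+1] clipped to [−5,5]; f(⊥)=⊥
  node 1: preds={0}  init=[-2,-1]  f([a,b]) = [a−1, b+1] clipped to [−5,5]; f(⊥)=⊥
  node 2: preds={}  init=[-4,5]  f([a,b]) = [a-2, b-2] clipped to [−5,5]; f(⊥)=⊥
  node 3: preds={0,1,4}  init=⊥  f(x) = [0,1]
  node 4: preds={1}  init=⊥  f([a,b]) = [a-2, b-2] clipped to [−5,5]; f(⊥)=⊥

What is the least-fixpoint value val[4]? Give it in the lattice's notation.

Worklist (6 pops):
  #1 pop 0: in=[-4,5] → [-5,5] (was ⊥); enqueue []
  #2 pop 1: in=[-5,5] → [-5,5] (was [-2,-1]); enqueue []
  #3 pop 2: in=⊥ → [-4,5] (no change)
  #4 pop 3: in=[-5,5] → [0,1] (was ⊥); enqueue []
  #5 pop 4: in=[-5,5] → [-5,3] (was ⊥); enqueue [3]
  #6 pop 3: in=[-5,5] → [0,1] (no change)

Fixpoint:
  val[0] = [-5,5]
  val[1] = [-5,5]
  val[2] = [-4,5]
  val[3] = [0,1]
  val[4] = [-5,3]

[-5,3]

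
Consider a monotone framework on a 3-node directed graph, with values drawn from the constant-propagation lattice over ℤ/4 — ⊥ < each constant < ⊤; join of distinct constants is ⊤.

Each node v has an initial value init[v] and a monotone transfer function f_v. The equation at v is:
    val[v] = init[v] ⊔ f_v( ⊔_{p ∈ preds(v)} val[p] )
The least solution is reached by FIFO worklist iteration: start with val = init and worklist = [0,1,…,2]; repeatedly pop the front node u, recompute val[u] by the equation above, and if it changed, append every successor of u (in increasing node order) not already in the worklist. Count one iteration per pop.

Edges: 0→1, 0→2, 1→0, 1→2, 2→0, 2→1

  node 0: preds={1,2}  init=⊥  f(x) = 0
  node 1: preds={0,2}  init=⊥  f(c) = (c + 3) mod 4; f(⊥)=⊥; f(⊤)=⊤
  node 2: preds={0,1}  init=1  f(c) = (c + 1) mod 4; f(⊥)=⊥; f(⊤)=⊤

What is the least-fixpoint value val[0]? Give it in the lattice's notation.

Iteration log — 5 steps:
  step 1. node 0  ⊔preds=1  new=0  old=⊥  +wl: 
  step 2. node 1  ⊔preds=⊤  new=⊤  old=⊥  +wl: 0
  step 3. node 2  ⊔preds=⊤  new=⊤  old=1  +wl: 1
  step 4. node 0  ⊔preds=⊤  new=0  stable
  step 5. node 1  ⊔preds=⊤  new=⊤  stable

Least fixpoint reached:
  node 0: 0
  node 1: ⊤
  node 2: ⊤

0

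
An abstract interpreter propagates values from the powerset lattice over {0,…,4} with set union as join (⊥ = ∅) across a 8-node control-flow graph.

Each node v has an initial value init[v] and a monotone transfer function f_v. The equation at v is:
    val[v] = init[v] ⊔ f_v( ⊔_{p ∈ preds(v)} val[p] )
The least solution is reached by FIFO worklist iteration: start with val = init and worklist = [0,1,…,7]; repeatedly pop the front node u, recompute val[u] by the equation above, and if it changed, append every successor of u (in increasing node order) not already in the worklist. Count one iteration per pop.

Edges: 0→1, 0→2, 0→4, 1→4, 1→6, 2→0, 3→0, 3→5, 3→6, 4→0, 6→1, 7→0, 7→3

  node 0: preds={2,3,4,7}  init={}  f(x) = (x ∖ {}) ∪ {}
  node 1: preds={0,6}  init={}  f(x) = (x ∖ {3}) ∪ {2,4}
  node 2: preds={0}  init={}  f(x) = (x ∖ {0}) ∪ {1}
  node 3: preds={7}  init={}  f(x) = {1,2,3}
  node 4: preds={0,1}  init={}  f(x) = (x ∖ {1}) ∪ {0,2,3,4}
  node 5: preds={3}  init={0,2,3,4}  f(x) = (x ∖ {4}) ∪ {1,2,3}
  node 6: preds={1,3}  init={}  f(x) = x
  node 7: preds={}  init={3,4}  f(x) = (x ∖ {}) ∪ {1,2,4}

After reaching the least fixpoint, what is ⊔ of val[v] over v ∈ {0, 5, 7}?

Iteration log — 16 steps:
  step 1. node 0  ⊔preds={3,4}  new={3,4}  old={}  +wl: 
  step 2. node 1  ⊔preds={3,4}  new={2,4}  old={}  +wl: 
  step 3. node 2  ⊔preds={3,4}  new={1,3,4}  old={}  +wl: 0
  step 4. node 3  ⊔preds={3,4}  new={1,2,3}  old={}  +wl: 
  step 5. node 4  ⊔preds={2,3,4}  new={0,2,3,4}  old={}  +wl: 
  step 6. node 5  ⊔preds={1,2,3}  new={0,1,2,3,4}  old={0,2,3,4}  +wl: 
  step 7. node 6  ⊔preds={1,2,3,4}  new={1,2,3,4}  old={}  +wl: 1
  step 8. node 7  ⊔preds={}  new={1,2,3,4}  old={3,4}  +wl: 3
  step 9. node 0  ⊔preds={0,1,2,3,4}  new={0,1,2,3,4}  old={3,4}  +wl: 2,4
  step 10. node 1  ⊔preds={0,1,2,3,4}  new={0,1,2,4}  old={2,4}  +wl: 6
  step 11. node 3  ⊔preds={1,2,3,4}  new={1,2,3}  stable
  step 12. node 2  ⊔preds={0,1,2,3,4}  new={1,2,3,4}  old={1,3,4}  +wl: 0
  step 13. node 4  ⊔preds={0,1,2,3,4}  new={0,2,3,4}  stable
  step 14. node 6  ⊔preds={0,1,2,3,4}  new={0,1,2,3,4}  old={1,2,3,4}  +wl: 1
  step 15. node 0  ⊔preds={0,1,2,3,4}  new={0,1,2,3,4}  stable
  step 16. node 1  ⊔preds={0,1,2,3,4}  new={0,1,2,4}  stable

Least fixpoint reached:
  node 0: {0,1,2,3,4}
  node 1: {0,1,2,4}
  node 2: {1,2,3,4}
  node 3: {1,2,3}
  node 4: {0,2,3,4}
  node 5: {0,1,2,3,4}
  node 6: {0,1,2,3,4}
  node 7: {1,2,3,4}

{0,1,2,3,4}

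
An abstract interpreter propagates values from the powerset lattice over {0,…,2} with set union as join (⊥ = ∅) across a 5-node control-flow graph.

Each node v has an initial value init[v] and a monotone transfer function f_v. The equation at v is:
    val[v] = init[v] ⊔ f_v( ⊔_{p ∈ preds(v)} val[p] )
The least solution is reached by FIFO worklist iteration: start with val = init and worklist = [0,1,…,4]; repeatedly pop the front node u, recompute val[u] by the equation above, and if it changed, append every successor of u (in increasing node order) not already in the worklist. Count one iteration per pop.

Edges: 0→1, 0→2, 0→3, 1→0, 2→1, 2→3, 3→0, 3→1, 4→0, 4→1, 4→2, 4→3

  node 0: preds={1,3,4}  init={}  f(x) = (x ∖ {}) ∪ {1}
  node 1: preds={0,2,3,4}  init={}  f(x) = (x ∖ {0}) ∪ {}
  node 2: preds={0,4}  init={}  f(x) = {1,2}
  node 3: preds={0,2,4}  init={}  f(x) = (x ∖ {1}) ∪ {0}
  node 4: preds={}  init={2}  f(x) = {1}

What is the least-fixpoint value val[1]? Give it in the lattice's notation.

{1,2}

Worklist (9 pops):
  #1 pop 0: in={2} → {1,2} (was {}); enqueue []
  #2 pop 1: in={1,2} → {1,2} (was {}); enqueue [0]
  #3 pop 2: in={1,2} → {1,2} (was {}); enqueue [1]
  #4 pop 3: in={1,2} → {0,2} (was {}); enqueue []
  #5 pop 4: in={} → {1,2} (was {2}); enqueue [2,3]
  #6 pop 0: in={0,1,2} → {0,1,2} (was {1,2}); enqueue []
  #7 pop 1: in={0,1,2} → {1,2} (no change)
  #8 pop 2: in={0,1,2} → {1,2} (no change)
  #9 pop 3: in={0,1,2} → {0,2} (no change)

Fixpoint:
  val[0] = {0,1,2}
  val[1] = {1,2}
  val[2] = {1,2}
  val[3] = {0,2}
  val[4] = {1,2}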